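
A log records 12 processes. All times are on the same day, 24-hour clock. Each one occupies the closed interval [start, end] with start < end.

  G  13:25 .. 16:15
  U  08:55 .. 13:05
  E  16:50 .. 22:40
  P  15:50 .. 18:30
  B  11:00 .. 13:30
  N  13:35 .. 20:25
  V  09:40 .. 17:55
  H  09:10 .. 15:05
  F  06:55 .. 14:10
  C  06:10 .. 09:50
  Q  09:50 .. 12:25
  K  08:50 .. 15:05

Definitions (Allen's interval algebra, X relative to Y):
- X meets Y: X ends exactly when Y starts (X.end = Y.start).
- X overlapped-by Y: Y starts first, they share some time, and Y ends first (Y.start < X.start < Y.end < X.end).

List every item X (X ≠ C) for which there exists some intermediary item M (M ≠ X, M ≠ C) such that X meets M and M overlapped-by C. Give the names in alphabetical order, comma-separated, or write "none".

none

Target C = [06:10, 09:50].
Intermediaries M with M overlapped-by C: F, H, K, U, V.
Via F — items with X meets F: none.
Via H — items with X meets H: none.
Via K — items with X meets K: none.
Via U — items with X meets U: none.
Via V — items with X meets V: none.
Union: none.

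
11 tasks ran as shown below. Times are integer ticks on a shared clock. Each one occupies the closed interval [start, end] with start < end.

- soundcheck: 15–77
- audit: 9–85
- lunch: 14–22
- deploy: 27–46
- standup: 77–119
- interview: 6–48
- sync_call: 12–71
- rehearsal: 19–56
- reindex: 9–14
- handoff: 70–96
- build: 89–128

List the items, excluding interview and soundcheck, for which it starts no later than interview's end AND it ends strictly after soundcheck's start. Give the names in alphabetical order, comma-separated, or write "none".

audit, deploy, lunch, rehearsal, sync_call

Conditions: its start is no later than interview's end (X.start <= 48) AND its end is strictly after soundcheck's start (X.end > 15).
audit: start 9 <= 48? ✓; end 85 > 15? ✓ → yes.
build: start 89 <= 48? ✗; end 128 > 15? ✓ → no.
deploy: start 27 <= 48? ✓; end 46 > 15? ✓ → yes.
handoff: start 70 <= 48? ✗; end 96 > 15? ✓ → no.
lunch: start 14 <= 48? ✓; end 22 > 15? ✓ → yes.
rehearsal: start 19 <= 48? ✓; end 56 > 15? ✓ → yes.
reindex: start 9 <= 48? ✓; end 14 > 15? ✗ → no.
standup: start 77 <= 48? ✗; end 119 > 15? ✓ → no.
sync_call: start 12 <= 48? ✓; end 71 > 15? ✓ → yes.
Result: audit, deploy, lunch, rehearsal, sync_call.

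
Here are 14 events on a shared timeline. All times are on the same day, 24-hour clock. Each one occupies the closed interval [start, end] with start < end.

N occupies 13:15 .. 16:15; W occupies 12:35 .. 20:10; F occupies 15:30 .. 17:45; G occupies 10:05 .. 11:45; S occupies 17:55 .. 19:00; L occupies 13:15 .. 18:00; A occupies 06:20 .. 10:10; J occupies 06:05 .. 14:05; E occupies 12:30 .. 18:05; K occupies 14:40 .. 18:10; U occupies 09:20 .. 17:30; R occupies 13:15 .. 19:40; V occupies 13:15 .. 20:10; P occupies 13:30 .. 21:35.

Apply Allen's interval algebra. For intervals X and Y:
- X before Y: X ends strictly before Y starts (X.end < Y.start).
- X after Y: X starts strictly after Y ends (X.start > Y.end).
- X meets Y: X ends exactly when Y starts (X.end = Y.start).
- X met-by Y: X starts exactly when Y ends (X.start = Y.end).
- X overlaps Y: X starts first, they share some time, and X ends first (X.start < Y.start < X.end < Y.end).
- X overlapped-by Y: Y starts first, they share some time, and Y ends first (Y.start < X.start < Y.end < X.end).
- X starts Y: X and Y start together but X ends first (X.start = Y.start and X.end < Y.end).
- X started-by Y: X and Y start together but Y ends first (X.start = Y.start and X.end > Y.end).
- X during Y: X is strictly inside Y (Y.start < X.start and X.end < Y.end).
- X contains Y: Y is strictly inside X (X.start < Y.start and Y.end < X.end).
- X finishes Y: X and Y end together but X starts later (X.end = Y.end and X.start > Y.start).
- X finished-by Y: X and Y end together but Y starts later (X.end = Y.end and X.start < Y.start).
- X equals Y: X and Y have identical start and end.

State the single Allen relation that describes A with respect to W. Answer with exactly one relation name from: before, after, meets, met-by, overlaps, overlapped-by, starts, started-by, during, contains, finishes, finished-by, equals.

before

A = [06:20, 10:10]; W = [12:35, 20:10].
Compare endpoints: A.start < W.start, A.start < W.end, A.end < W.start, A.end < W.end.
That pattern is 'before'.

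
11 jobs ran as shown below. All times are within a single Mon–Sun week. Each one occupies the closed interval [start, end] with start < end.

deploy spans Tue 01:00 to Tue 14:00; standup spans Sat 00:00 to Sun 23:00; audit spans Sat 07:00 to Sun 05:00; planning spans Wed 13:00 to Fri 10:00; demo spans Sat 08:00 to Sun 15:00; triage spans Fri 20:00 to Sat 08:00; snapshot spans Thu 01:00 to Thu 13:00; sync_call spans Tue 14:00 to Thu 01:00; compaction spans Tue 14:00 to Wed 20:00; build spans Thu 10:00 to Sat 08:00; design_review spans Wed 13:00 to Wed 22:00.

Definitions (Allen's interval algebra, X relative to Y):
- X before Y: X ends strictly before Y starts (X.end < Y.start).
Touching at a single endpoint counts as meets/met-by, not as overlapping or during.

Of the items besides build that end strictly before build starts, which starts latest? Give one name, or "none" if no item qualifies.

Target build = [Thu 10:00, Sat 08:00].
audit [Sat 07:00, Sun 05:00] → overlapped-by → excluded.
compaction [Tue 14:00, Wed 20:00] → before → candidate.
demo [Sat 08:00, Sun 15:00] → met-by → excluded.
deploy [Tue 01:00, Tue 14:00] → before → candidate.
design_review [Wed 13:00, Wed 22:00] → before → candidate.
planning [Wed 13:00, Fri 10:00] → overlaps → excluded.
snapshot [Thu 01:00, Thu 13:00] → overlaps → excluded.
standup [Sat 00:00, Sun 23:00] → overlapped-by → excluded.
sync_call [Tue 14:00, Thu 01:00] → before → candidate.
triage [Fri 20:00, Sat 08:00] → finishes → excluded.
Among candidates, latest start is Wed 13:00 → design_review.

design_review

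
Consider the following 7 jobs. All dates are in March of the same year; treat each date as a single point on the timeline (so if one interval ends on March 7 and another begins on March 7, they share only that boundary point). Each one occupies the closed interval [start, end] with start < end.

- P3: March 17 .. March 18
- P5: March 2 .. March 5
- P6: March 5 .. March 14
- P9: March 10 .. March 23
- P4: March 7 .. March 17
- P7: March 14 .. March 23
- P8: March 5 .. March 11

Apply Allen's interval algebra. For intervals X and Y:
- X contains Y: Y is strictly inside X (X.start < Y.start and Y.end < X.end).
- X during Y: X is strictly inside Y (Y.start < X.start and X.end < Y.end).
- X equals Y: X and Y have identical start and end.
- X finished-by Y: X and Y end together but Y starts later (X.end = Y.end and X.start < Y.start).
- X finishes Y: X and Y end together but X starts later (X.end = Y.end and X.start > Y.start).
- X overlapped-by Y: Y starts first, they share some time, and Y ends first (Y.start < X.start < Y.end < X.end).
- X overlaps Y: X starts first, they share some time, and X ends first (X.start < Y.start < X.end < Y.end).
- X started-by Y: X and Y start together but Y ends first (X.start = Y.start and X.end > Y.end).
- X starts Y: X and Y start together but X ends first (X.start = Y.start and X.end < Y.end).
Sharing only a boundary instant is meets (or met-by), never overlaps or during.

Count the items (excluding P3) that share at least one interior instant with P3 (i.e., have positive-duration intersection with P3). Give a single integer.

2

Target P3 = [March 17, March 18].
P4 [March 7, March 17] → meets → no.
P5 [March 2, March 5] → before → no.
P6 [March 5, March 14] → before → no.
P7 [March 14, March 23] → contains → counts.
P8 [March 5, March 11] → before → no.
P9 [March 10, March 23] → contains → counts.
Total: 2.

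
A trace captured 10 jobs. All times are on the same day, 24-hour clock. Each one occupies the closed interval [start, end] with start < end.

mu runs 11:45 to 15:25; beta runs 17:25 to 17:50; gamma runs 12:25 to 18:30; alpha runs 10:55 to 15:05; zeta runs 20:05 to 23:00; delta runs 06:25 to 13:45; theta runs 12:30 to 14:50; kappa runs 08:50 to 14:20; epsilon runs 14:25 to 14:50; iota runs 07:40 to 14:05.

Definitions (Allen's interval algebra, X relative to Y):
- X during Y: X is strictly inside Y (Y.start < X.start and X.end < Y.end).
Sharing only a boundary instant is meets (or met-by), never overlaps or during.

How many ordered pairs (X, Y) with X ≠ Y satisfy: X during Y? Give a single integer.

Checking all 90 ordered pairs for relation 'during'; matching pairs in alphabetical order:
(beta, gamma): beta during gamma ✓
(epsilon, alpha): epsilon during alpha ✓
(epsilon, gamma): epsilon during gamma ✓
(epsilon, mu): epsilon during mu ✓
(theta, alpha): theta during alpha ✓
(theta, gamma): theta during gamma ✓
(theta, mu): theta during mu ✓
Count: 7.

7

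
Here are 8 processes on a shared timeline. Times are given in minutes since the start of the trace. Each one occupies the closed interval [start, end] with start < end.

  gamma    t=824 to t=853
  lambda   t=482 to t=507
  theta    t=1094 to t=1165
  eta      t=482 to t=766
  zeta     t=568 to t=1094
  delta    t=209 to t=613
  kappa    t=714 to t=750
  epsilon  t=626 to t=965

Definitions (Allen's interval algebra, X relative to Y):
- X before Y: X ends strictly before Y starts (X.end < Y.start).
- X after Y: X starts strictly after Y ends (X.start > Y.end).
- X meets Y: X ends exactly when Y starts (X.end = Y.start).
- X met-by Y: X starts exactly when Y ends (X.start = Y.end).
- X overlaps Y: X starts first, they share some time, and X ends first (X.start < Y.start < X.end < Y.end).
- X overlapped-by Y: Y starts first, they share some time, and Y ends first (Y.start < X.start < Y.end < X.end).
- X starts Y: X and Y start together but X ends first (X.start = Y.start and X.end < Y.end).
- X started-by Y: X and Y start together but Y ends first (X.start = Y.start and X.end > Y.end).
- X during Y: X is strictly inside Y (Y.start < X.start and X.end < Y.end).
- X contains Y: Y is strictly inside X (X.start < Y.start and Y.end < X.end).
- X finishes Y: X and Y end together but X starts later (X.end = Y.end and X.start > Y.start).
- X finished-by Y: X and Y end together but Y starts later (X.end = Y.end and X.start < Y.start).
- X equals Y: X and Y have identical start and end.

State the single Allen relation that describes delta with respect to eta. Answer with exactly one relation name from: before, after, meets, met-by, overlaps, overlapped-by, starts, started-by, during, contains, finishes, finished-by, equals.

overlaps

delta = [t=209, t=613]; eta = [t=482, t=766].
Compare endpoints: delta.start < eta.start, delta.start < eta.end, delta.end > eta.start, delta.end < eta.end.
That pattern is 'overlaps'.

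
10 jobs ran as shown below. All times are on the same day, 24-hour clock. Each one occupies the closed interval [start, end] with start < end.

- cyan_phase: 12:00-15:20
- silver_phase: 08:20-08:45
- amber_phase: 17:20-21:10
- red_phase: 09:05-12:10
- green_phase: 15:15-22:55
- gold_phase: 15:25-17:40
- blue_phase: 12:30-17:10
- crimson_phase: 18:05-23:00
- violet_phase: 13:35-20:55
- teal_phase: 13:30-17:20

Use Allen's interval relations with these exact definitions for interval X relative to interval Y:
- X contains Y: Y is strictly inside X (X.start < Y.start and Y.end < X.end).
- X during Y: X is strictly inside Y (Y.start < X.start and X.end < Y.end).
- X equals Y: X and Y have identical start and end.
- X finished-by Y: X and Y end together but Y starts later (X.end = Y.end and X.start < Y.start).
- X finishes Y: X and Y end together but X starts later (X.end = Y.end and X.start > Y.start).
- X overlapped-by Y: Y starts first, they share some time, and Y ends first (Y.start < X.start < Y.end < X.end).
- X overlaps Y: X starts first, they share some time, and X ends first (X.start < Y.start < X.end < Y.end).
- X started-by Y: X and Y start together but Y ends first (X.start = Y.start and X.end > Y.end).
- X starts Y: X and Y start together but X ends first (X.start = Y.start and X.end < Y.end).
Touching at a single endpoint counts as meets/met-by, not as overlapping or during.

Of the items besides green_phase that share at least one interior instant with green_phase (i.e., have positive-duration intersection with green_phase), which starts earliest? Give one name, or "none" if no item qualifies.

cyan_phase

Target green_phase = [15:15, 22:55].
amber_phase [17:20, 21:10] → during → candidate.
blue_phase [12:30, 17:10] → overlaps → candidate.
crimson_phase [18:05, 23:00] → overlapped-by → candidate.
cyan_phase [12:00, 15:20] → overlaps → candidate.
gold_phase [15:25, 17:40] → during → candidate.
red_phase [09:05, 12:10] → before → excluded.
silver_phase [08:20, 08:45] → before → excluded.
teal_phase [13:30, 17:20] → overlaps → candidate.
violet_phase [13:35, 20:55] → overlaps → candidate.
Among candidates, earliest start is 12:00 → cyan_phase.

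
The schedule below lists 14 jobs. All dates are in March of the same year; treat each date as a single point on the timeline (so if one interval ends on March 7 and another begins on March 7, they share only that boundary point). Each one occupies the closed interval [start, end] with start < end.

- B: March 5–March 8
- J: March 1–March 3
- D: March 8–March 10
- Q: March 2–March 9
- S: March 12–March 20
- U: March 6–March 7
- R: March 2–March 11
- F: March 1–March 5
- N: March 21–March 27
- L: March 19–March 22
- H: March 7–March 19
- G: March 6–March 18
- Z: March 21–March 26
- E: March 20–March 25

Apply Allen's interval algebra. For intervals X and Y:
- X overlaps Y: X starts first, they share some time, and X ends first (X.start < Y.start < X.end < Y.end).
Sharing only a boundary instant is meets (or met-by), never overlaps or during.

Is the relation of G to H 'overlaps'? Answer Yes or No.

G = [March 6, March 18], H = [March 7, March 19].
Actual relation of G to H: overlaps.
Asked whether 'overlaps' holds → Yes.

Yes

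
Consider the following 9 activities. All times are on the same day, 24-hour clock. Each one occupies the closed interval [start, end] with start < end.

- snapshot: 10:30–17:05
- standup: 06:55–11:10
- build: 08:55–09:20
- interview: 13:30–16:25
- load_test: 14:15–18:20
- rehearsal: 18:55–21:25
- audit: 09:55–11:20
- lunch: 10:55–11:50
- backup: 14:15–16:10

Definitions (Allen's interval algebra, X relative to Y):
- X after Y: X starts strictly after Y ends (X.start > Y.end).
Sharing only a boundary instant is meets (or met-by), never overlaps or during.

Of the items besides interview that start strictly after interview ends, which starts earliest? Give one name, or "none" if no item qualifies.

Target interview = [13:30, 16:25].
audit [09:55, 11:20] → before → excluded.
backup [14:15, 16:10] → during → excluded.
build [08:55, 09:20] → before → excluded.
load_test [14:15, 18:20] → overlapped-by → excluded.
lunch [10:55, 11:50] → before → excluded.
rehearsal [18:55, 21:25] → after → candidate.
snapshot [10:30, 17:05] → contains → excluded.
standup [06:55, 11:10] → before → excluded.
Among candidates, earliest start is 18:55 → rehearsal.

rehearsal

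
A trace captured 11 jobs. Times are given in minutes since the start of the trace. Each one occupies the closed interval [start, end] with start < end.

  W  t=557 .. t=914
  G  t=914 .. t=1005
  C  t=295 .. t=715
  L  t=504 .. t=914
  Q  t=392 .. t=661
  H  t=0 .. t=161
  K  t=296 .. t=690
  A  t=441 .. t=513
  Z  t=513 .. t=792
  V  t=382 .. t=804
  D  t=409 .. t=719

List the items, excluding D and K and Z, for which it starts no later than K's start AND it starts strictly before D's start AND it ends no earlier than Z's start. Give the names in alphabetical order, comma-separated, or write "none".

C

Conditions: its start is no later than K's start (X.start <= t=296) AND its start is strictly before D's start (X.start < t=409) AND its end is no earlier than Z's start (X.end >= t=513).
A: start t=441 <= t=296? ✗; start t=441 < t=409? ✗; end t=513 >= t=513? ✓ → no.
C: start t=295 <= t=296? ✓; start t=295 < t=409? ✓; end t=715 >= t=513? ✓ → yes.
G: start t=914 <= t=296? ✗; start t=914 < t=409? ✗; end t=1005 >= t=513? ✓ → no.
H: start t=0 <= t=296? ✓; start t=0 < t=409? ✓; end t=161 >= t=513? ✗ → no.
L: start t=504 <= t=296? ✗; start t=504 < t=409? ✗; end t=914 >= t=513? ✓ → no.
Q: start t=392 <= t=296? ✗; start t=392 < t=409? ✓; end t=661 >= t=513? ✓ → no.
V: start t=382 <= t=296? ✗; start t=382 < t=409? ✓; end t=804 >= t=513? ✓ → no.
W: start t=557 <= t=296? ✗; start t=557 < t=409? ✗; end t=914 >= t=513? ✓ → no.
Result: C.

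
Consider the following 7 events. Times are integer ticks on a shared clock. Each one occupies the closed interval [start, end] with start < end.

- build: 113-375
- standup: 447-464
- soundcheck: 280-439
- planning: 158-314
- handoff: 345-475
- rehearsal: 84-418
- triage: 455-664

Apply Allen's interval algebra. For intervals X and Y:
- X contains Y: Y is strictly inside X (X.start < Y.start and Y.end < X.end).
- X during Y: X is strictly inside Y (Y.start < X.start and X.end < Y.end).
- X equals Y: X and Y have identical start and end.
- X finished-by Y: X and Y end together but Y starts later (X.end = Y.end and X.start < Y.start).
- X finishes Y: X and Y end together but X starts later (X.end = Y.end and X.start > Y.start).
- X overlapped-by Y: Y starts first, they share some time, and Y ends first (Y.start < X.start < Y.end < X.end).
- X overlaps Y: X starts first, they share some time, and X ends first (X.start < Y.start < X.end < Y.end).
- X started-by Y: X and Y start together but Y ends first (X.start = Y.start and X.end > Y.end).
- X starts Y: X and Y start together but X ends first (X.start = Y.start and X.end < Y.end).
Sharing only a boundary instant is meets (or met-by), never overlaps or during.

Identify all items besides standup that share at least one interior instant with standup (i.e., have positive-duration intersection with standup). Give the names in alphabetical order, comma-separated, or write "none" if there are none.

handoff, triage

Target standup = [447, 464].
build [113, 375] → before → no.
handoff [345, 475] → contains → yes.
planning [158, 314] → before → no.
rehearsal [84, 418] → before → no.
soundcheck [280, 439] → before → no.
triage [455, 664] → overlapped-by → yes.
Result: handoff, triage.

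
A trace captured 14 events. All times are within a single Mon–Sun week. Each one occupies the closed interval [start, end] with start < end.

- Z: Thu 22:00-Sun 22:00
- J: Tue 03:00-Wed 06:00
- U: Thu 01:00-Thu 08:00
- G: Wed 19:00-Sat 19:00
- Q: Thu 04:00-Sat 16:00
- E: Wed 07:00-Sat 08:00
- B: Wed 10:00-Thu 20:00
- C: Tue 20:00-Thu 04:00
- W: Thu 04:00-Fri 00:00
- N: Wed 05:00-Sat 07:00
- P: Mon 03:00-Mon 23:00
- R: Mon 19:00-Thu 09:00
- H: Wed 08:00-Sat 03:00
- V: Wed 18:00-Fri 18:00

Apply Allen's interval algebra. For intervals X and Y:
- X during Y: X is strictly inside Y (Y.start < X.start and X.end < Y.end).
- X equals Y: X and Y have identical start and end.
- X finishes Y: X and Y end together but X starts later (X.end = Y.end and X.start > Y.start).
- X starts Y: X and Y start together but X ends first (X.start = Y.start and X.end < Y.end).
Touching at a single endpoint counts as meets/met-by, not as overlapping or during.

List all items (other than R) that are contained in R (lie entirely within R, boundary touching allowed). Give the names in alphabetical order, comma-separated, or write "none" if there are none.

Target R = [Mon 19:00, Thu 09:00].
B [Wed 10:00, Thu 20:00] → overlapped-by → no.
C [Tue 20:00, Thu 04:00] → during → yes.
E [Wed 07:00, Sat 08:00] → overlapped-by → no.
G [Wed 19:00, Sat 19:00] → overlapped-by → no.
H [Wed 08:00, Sat 03:00] → overlapped-by → no.
J [Tue 03:00, Wed 06:00] → during → yes.
N [Wed 05:00, Sat 07:00] → overlapped-by → no.
P [Mon 03:00, Mon 23:00] → overlaps → no.
Q [Thu 04:00, Sat 16:00] → overlapped-by → no.
U [Thu 01:00, Thu 08:00] → during → yes.
V [Wed 18:00, Fri 18:00] → overlapped-by → no.
W [Thu 04:00, Fri 00:00] → overlapped-by → no.
Z [Thu 22:00, Sun 22:00] → after → no.
Result: C, J, U.

C, J, U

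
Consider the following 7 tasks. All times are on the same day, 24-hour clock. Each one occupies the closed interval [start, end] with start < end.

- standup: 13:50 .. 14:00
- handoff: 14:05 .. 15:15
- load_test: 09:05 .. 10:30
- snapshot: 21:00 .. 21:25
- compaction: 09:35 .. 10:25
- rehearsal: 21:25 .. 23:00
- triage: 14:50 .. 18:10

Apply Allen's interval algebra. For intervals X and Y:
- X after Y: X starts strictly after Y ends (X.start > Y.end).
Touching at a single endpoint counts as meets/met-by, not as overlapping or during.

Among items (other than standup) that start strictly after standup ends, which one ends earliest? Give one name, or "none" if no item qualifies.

handoff

Target standup = [13:50, 14:00].
compaction [09:35, 10:25] → before → excluded.
handoff [14:05, 15:15] → after → candidate.
load_test [09:05, 10:30] → before → excluded.
rehearsal [21:25, 23:00] → after → candidate.
snapshot [21:00, 21:25] → after → candidate.
triage [14:50, 18:10] → after → candidate.
Among candidates, earliest end is 15:15 → handoff.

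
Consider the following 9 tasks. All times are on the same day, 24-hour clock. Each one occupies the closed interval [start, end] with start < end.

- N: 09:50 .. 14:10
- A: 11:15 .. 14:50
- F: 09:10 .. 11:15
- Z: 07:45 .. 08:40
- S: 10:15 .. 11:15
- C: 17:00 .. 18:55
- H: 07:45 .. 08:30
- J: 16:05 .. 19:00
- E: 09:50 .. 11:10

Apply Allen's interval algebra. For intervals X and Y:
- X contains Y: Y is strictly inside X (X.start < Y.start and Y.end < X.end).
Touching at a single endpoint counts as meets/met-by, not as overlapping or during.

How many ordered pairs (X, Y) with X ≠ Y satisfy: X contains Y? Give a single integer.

Checking all 72 ordered pairs for relation 'contains'; matching pairs in alphabetical order:
(F, E): F contains E ✓
(J, C): J contains C ✓
(N, S): N contains S ✓
Count: 3.

3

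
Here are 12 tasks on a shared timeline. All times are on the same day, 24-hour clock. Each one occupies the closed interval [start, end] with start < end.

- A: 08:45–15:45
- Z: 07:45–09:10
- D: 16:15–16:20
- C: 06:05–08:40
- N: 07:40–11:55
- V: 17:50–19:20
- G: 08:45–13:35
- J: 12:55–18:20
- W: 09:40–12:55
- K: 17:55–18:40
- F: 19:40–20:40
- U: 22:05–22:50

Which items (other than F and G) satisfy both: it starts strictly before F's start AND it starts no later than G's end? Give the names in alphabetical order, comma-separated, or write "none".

Conditions: its start is strictly before F's start (X.start < 19:40) AND its start is no later than G's end (X.start <= 13:35).
A: start 08:45 < 19:40? ✓; start 08:45 <= 13:35? ✓ → yes.
C: start 06:05 < 19:40? ✓; start 06:05 <= 13:35? ✓ → yes.
D: start 16:15 < 19:40? ✓; start 16:15 <= 13:35? ✗ → no.
J: start 12:55 < 19:40? ✓; start 12:55 <= 13:35? ✓ → yes.
K: start 17:55 < 19:40? ✓; start 17:55 <= 13:35? ✗ → no.
N: start 07:40 < 19:40? ✓; start 07:40 <= 13:35? ✓ → yes.
U: start 22:05 < 19:40? ✗; start 22:05 <= 13:35? ✗ → no.
V: start 17:50 < 19:40? ✓; start 17:50 <= 13:35? ✗ → no.
W: start 09:40 < 19:40? ✓; start 09:40 <= 13:35? ✓ → yes.
Z: start 07:45 < 19:40? ✓; start 07:45 <= 13:35? ✓ → yes.
Result: A, C, J, N, W, Z.

A, C, J, N, W, Z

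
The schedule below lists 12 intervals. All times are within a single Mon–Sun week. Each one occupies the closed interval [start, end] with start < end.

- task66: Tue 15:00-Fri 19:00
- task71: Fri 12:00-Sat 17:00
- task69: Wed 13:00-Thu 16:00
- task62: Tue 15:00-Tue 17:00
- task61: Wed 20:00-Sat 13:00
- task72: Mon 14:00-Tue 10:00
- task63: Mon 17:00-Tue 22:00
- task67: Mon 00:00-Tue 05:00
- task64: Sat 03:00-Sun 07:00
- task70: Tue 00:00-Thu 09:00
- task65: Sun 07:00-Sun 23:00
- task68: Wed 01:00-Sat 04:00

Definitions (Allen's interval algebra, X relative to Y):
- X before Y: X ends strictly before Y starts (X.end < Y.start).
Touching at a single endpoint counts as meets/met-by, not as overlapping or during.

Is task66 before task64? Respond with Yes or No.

Yes

task66 = [Tue 15:00, Fri 19:00], task64 = [Sat 03:00, Sun 07:00].
Actual relation of task66 to task64: before.
Asked whether 'before' holds → Yes.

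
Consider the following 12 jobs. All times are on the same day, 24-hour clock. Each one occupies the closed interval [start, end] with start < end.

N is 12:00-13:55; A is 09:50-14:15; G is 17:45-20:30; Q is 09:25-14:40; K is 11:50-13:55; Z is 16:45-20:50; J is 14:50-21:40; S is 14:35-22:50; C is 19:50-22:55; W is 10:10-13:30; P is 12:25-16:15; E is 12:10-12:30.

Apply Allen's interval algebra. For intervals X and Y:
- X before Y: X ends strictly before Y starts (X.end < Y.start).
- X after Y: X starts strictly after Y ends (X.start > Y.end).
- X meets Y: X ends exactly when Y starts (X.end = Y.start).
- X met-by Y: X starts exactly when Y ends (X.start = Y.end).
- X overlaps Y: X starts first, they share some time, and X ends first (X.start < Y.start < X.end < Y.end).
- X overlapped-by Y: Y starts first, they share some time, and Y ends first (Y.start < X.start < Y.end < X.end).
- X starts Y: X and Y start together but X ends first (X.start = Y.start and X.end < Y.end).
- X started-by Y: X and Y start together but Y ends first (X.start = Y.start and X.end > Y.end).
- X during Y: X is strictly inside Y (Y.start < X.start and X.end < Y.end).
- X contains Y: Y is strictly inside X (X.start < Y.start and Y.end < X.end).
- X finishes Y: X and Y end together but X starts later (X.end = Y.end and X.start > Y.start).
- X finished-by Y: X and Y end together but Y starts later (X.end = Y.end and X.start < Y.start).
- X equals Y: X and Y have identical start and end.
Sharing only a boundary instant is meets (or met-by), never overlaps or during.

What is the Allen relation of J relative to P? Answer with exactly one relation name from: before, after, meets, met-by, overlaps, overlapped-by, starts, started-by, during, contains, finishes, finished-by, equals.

overlapped-by

J = [14:50, 21:40]; P = [12:25, 16:15].
Compare endpoints: J.start > P.start, J.start < P.end, J.end > P.start, J.end > P.end.
That pattern is 'overlapped-by'.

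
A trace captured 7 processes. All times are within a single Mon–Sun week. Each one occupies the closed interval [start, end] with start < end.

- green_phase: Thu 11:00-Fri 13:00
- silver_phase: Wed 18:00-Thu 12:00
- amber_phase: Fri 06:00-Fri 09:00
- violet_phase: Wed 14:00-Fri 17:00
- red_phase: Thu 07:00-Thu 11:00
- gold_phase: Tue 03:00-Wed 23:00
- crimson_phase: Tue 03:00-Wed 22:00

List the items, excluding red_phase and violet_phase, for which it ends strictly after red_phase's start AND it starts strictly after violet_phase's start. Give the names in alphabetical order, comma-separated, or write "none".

Conditions: its end is strictly after red_phase's start (X.end > Thu 07:00) AND its start is strictly after violet_phase's start (X.start > Wed 14:00).
amber_phase: end Fri 09:00 > Thu 07:00? ✓; start Fri 06:00 > Wed 14:00? ✓ → yes.
crimson_phase: end Wed 22:00 > Thu 07:00? ✗; start Tue 03:00 > Wed 14:00? ✗ → no.
gold_phase: end Wed 23:00 > Thu 07:00? ✗; start Tue 03:00 > Wed 14:00? ✗ → no.
green_phase: end Fri 13:00 > Thu 07:00? ✓; start Thu 11:00 > Wed 14:00? ✓ → yes.
silver_phase: end Thu 12:00 > Thu 07:00? ✓; start Wed 18:00 > Wed 14:00? ✓ → yes.
Result: amber_phase, green_phase, silver_phase.

amber_phase, green_phase, silver_phase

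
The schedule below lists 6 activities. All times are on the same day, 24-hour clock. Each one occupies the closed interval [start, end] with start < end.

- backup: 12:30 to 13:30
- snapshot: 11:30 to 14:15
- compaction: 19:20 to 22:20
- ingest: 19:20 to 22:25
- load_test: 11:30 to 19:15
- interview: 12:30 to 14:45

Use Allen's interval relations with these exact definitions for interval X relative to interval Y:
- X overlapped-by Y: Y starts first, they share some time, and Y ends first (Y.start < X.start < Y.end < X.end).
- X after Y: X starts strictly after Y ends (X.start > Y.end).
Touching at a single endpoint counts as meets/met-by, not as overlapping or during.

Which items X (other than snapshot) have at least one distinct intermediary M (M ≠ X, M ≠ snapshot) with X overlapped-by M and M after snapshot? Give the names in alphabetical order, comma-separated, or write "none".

Target snapshot = [11:30, 14:15].
Intermediaries M with M after snapshot: compaction, ingest.
Via compaction — items with X overlapped-by compaction: none.
Via ingest — items with X overlapped-by ingest: none.
Union: none.

none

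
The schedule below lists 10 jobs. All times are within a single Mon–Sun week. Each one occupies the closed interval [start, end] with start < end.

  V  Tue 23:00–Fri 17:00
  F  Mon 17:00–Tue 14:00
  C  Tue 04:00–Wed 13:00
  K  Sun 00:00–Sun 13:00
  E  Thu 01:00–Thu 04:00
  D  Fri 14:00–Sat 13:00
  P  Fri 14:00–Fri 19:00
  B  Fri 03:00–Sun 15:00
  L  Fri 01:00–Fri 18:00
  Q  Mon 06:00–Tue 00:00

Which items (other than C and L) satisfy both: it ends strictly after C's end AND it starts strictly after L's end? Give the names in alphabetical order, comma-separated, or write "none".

K

Conditions: its end is strictly after C's end (X.end > Wed 13:00) AND its start is strictly after L's end (X.start > Fri 18:00).
B: end Sun 15:00 > Wed 13:00? ✓; start Fri 03:00 > Fri 18:00? ✗ → no.
D: end Sat 13:00 > Wed 13:00? ✓; start Fri 14:00 > Fri 18:00? ✗ → no.
E: end Thu 04:00 > Wed 13:00? ✓; start Thu 01:00 > Fri 18:00? ✗ → no.
F: end Tue 14:00 > Wed 13:00? ✗; start Mon 17:00 > Fri 18:00? ✗ → no.
K: end Sun 13:00 > Wed 13:00? ✓; start Sun 00:00 > Fri 18:00? ✓ → yes.
P: end Fri 19:00 > Wed 13:00? ✓; start Fri 14:00 > Fri 18:00? ✗ → no.
Q: end Tue 00:00 > Wed 13:00? ✗; start Mon 06:00 > Fri 18:00? ✗ → no.
V: end Fri 17:00 > Wed 13:00? ✓; start Tue 23:00 > Fri 18:00? ✗ → no.
Result: K.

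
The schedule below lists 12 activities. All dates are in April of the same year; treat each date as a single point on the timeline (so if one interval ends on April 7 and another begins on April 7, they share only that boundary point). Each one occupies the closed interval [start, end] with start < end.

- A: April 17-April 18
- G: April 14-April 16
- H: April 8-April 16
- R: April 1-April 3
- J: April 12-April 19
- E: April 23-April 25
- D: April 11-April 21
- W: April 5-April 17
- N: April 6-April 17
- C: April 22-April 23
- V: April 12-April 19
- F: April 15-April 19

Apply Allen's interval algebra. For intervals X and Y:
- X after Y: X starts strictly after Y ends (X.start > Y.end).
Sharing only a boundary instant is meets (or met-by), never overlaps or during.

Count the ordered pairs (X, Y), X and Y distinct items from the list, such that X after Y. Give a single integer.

Checking all 132 ordered pairs for relation 'after'; matching pairs in alphabetical order:
(A, G): A after G ✓
(A, H): A after H ✓
(A, R): A after R ✓
(C, A): C after A ✓
(C, D): C after D ✓
(C, F): C after F ✓
(C, G): C after G ✓
(C, H): C after H ✓
(C, J): C after J ✓
(C, N): C after N ✓
(C, R): C after R ✓
(C, V): C after V ✓
(C, W): C after W ✓
(D, R): D after R ✓
(E, A): E after A ✓
(E, D): E after D ✓
(E, F): E after F ✓
(E, G): E after G ✓
(E, H): E after H ✓
(E, J): E after J ✓
(E, N): E after N ✓
(E, R): E after R ✓
(E, V): E after V ✓
(E, W): E after W ✓
... plus 7 further pairs not listed.
Count: 31.

31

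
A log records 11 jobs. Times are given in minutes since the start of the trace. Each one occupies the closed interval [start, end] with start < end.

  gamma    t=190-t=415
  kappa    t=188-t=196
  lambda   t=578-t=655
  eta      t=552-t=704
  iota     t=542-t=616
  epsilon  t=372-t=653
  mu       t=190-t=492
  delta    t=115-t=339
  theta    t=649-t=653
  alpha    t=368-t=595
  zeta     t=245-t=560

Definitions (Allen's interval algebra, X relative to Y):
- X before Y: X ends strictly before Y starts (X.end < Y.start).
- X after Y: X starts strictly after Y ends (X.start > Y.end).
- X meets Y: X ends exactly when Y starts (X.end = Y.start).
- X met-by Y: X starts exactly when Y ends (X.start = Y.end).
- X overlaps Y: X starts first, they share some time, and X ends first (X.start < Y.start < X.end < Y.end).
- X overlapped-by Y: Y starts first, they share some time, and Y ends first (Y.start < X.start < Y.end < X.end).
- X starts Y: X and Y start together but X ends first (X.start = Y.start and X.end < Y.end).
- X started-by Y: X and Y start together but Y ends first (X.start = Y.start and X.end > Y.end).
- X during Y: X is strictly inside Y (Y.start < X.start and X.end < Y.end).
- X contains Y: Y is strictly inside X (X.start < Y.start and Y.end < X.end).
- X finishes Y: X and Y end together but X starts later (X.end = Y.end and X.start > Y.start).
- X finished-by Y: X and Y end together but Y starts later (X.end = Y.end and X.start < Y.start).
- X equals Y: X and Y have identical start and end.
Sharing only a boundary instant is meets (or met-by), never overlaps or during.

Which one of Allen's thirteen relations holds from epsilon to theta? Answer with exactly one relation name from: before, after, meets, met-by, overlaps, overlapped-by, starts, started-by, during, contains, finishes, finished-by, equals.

epsilon = [t=372, t=653]; theta = [t=649, t=653].
Compare endpoints: epsilon.start < theta.start, epsilon.start < theta.end, epsilon.end > theta.start, epsilon.end = theta.end.
That pattern is 'finished-by'.

finished-by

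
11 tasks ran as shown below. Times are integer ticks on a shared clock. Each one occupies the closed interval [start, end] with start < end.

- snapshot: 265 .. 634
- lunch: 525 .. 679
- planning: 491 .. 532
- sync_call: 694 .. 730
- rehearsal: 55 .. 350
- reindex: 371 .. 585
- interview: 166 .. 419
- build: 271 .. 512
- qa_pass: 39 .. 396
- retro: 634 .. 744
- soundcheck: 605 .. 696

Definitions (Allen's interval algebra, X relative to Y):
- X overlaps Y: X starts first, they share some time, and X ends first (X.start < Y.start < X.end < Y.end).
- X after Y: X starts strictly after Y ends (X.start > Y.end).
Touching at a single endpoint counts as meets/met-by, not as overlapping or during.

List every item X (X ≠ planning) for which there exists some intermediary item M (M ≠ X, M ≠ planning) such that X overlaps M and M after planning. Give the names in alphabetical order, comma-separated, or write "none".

Target planning = [491, 532].
Intermediaries M with M after planning: retro, soundcheck, sync_call.
Via retro — items with X overlaps retro: lunch, soundcheck.
Via soundcheck — items with X overlaps soundcheck: lunch, snapshot.
Via sync_call — items with X overlaps sync_call: soundcheck.
Union: lunch, snapshot, soundcheck.

lunch, snapshot, soundcheck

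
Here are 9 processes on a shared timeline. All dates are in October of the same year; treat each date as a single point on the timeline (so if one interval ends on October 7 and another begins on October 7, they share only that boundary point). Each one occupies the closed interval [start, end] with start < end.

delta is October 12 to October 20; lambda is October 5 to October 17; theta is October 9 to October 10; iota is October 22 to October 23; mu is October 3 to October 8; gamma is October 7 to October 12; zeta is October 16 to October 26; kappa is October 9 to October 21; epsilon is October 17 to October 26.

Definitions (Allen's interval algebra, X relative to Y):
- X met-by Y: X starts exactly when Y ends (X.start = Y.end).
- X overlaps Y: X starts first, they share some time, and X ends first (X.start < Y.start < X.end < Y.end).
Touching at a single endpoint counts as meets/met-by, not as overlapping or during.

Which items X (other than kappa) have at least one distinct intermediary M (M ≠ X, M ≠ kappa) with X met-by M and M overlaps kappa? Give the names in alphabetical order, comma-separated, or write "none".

Target kappa = [October 9, October 21].
Intermediaries M with M overlaps kappa: gamma, lambda.
Via gamma — items with X met-by gamma: delta.
Via lambda — items with X met-by lambda: epsilon.
Union: delta, epsilon.

delta, epsilon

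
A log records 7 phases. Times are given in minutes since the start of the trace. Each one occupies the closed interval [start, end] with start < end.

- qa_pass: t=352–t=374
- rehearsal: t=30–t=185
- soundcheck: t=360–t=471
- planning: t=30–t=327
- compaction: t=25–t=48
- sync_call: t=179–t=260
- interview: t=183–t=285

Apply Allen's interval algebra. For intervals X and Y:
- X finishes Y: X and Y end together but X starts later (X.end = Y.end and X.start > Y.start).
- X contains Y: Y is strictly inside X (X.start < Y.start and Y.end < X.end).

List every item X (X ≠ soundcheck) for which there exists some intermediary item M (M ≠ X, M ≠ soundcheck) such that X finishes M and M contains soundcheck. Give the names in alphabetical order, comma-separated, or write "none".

Target soundcheck = [t=360, t=471].
Intermediaries M with M contains soundcheck: none.
Union: none.

none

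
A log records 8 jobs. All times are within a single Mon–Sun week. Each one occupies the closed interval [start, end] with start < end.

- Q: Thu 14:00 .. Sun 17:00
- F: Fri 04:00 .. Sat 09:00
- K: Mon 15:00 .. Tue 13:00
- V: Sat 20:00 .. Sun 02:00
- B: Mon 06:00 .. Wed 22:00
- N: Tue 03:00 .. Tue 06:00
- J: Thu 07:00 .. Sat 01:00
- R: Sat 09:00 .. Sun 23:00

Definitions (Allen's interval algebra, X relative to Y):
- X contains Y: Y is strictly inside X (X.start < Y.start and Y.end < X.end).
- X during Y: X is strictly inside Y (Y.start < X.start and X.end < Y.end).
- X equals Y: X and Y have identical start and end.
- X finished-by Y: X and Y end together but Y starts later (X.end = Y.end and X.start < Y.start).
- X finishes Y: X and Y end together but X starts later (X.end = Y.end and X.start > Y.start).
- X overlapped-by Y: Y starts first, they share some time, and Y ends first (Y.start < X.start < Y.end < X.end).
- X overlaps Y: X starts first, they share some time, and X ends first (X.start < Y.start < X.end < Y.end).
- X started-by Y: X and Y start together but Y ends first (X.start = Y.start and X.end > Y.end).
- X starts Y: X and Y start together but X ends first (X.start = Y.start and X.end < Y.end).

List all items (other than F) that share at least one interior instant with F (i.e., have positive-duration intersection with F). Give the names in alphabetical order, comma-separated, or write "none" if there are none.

J, Q

Target F = [Fri 04:00, Sat 09:00].
B [Mon 06:00, Wed 22:00] → before → no.
J [Thu 07:00, Sat 01:00] → overlaps → yes.
K [Mon 15:00, Tue 13:00] → before → no.
N [Tue 03:00, Tue 06:00] → before → no.
Q [Thu 14:00, Sun 17:00] → contains → yes.
R [Sat 09:00, Sun 23:00] → met-by → no.
V [Sat 20:00, Sun 02:00] → after → no.
Result: J, Q.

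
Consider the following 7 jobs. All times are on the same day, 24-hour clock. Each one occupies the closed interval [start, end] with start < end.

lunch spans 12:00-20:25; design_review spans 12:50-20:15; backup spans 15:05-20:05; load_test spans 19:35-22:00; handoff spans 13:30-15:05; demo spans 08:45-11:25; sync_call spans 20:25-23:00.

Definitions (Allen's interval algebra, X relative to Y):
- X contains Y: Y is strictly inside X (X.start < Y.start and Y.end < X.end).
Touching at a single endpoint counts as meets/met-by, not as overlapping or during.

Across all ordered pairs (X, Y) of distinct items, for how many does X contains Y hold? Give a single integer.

5

Checking all 42 ordered pairs for relation 'contains'; matching pairs in alphabetical order:
(design_review, backup): design_review contains backup ✓
(design_review, handoff): design_review contains handoff ✓
(lunch, backup): lunch contains backup ✓
(lunch, design_review): lunch contains design_review ✓
(lunch, handoff): lunch contains handoff ✓
Count: 5.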